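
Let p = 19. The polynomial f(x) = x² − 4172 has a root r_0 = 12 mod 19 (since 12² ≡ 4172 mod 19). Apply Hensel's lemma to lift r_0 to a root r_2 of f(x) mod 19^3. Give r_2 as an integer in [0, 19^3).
r_2 = 6016 (mod 6859)

Hensel's recurrence: r_{i+1} = r_i − f(r_i)·(f′(r_i))^{-1} mod 19^{i+2}, with f′(x) = 2x. Iterate:
  r_0 = 12 (mod 19)
  r_1 = 240 (mod 361)
  r_2 = 6016 (mod 6859)
Final: r_2 = 6016, and one checks f(r_2) ≡ 0 mod 19^3.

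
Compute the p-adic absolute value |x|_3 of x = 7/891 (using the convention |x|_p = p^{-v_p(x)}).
|7/891|_3 = 81

Step 1 — compute v_3(x) by factoring powers of 3 out of the numerator and denominator: v_3(7/891) = -4. Step 2 — apply |x|_p = p^{-v_p(x)} = 3^{4} = 81.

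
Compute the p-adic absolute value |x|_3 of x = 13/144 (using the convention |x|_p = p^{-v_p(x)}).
|13/144|_3 = 9

Step 1 — compute v_3(x) by factoring powers of 3 out of the numerator and denominator: v_3(13/144) = -2. Step 2 — apply |x|_p = p^{-v_p(x)} = 3^{2} = 9.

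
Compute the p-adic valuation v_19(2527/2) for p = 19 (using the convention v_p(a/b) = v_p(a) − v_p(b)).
v_19(2527/2) = 2

Factor powers of 19 from the numerator and denominator of the reduced fraction: 2527 = 19^2 · 7 and 2 = 19^0 · 2. Apply v_p(a/b) = v_p(a) − v_p(b): v_19(2527/2) = 2 − 0 = 2.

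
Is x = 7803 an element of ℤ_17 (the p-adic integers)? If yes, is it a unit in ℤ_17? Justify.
x ∈ ℤ_17 but not a unit; v_17(x) = 2 > 0

ℤ_17 = {x ∈ ℚ_17 : v_17(x) ≥ 0} and ℤ_17^× = {x ∈ ℤ_17 : v_17(x) = 0}. Here v_17(7803) = v_17(num) − v_17(den) = 2; compare against these criteria.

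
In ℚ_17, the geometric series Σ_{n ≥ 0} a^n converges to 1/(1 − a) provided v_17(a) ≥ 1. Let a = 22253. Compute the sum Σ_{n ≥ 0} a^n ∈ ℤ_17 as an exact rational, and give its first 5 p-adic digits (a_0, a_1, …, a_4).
Σ a^n = 1/(1 − a) = -1/22252;  first 5 digits = (1, 0, 9, 4, 13)

v_17(a) = 2 ≥ 1, so the series converges in ℤ_17 to 1/(1 − a) = 1/(1 − 22253) = -1/22252. Expand this rational in ℤ_17: compute digits iteratively via d_i = x_i mod 17, x_{i+1} = (x_i − d_i)/17. The first 5 digits are (1, 0, 9, 4, 13).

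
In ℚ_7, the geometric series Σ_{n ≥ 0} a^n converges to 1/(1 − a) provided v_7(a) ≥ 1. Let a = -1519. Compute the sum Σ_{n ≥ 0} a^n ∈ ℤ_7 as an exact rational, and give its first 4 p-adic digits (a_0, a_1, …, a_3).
Σ a^n = 1/(1 − a) = 1/1520;  first 4 digits = (1, 0, 4, 2)

v_7(a) = 2 ≥ 1, so the series converges in ℤ_7 to 1/(1 − a) = 1/(1 − (-1519)) = 1/1520. Expand this rational in ℤ_7: compute digits iteratively via d_i = x_i mod 7, x_{i+1} = (x_i − d_i)/7. The first 4 digits are (1, 0, 4, 2).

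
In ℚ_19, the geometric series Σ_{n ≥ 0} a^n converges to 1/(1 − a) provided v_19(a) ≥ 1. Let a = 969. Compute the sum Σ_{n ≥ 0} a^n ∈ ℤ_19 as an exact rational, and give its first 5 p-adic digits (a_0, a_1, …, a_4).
Σ a^n = 1/(1 − a) = -1/968;  first 5 digits = (1, 13, 0, 16, 0)

v_19(a) = 1 ≥ 1, so the series converges in ℤ_19 to 1/(1 − a) = 1/(1 − 969) = -1/968. Expand this rational in ℤ_19: compute digits iteratively via d_i = x_i mod 19, x_{i+1} = (x_i − d_i)/19. The first 5 digits are (1, 13, 0, 16, 0).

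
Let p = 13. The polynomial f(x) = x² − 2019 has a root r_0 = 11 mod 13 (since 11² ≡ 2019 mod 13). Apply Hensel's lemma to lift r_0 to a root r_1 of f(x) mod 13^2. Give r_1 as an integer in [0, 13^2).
r_1 = 128 (mod 169)

Hensel's recurrence: r_{i+1} = r_i − f(r_i)·(f′(r_i))^{-1} mod 13^{i+2}, with f′(x) = 2x. Iterate:
  r_0 = 11 (mod 13)
  r_1 = 128 (mod 169)
Final: r_1 = 128, and one checks f(r_1) ≡ 0 mod 13^2.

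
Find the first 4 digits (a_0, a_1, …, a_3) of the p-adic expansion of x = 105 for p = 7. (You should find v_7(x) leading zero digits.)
(a_0, …, a_3) = (0, 1, 2, 0)

v_7(105) = 1, so a_0 = ... = a_0 = 0. Factor out: x = 7^1 · u with u = 15 a unit in ℤ_7. Expand u iteratively via a_{v+i} = u_i mod 7, u_{i+1} = (u_i − a_{v+i})/7:
  u_0 = 15;  a_1 = 1;  u_1 = (u_0 − 1)/7 = 2
  u_1 = 2;  a_2 = 2;  u_2 = (u_1 − 2)/7 = 0
  u_2 = 0;  a_3 = 0;  u_3 = (u_2 − 0)/7 = 0
Digits: (0, 1, 2, 0).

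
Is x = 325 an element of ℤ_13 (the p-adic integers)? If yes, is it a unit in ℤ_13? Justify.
x ∈ ℤ_13 but not a unit; v_13(x) = 1 > 0

ℤ_13 = {x ∈ ℚ_13 : v_13(x) ≥ 0} and ℤ_13^× = {x ∈ ℤ_13 : v_13(x) = 0}. Here v_13(325) = v_13(num) − v_13(den) = 1; compare against these criteria.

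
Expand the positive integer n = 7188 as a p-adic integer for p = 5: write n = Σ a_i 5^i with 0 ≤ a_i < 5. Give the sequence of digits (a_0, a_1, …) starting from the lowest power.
(a_0, a_1, …) = (3, 2, 2, 2, 1, 2)

Repeated division by 5 gives the digits low-to-high: 7188 = 3 + 2·5^1 + 2·5^2 + 2·5^3 + 1·5^4 + 2·5^5. Digit sequence: (3, 2, 2, 2, 1, 2).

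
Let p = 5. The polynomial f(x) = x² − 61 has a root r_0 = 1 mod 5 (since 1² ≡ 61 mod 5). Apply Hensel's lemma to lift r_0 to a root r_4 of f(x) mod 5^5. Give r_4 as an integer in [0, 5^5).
r_4 = 581 (mod 3125)

Hensel's recurrence: r_{i+1} = r_i − f(r_i)·(f′(r_i))^{-1} mod 5^{i+2}, with f′(x) = 2x. Iterate:
  r_0 = 1 (mod 5)
  r_1 = 6 (mod 25)
  r_2 = 81 (mod 125)
  r_3 = 581 (mod 625)
  r_4 = 581 (mod 3125)
Final: r_4 = 581, and one checks f(r_4) ≡ 0 mod 5^5.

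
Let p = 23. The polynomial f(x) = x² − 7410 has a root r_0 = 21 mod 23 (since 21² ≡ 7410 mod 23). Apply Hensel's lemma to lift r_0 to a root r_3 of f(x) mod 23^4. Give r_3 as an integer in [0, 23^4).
r_3 = 138067 (mod 279841)

Hensel's recurrence: r_{i+1} = r_i − f(r_i)·(f′(r_i))^{-1} mod 23^{i+2}, with f′(x) = 2x. Iterate:
  r_0 = 21 (mod 23)
  r_1 = 527 (mod 529)
  r_2 = 4230 (mod 12167)
  r_3 = 138067 (mod 279841)
Final: r_3 = 138067, and one checks f(r_3) ≡ 0 mod 23^4.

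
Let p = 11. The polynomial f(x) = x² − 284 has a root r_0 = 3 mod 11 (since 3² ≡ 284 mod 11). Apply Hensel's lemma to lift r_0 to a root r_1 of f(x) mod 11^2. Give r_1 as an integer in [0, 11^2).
r_1 = 69 (mod 121)

Hensel's recurrence: r_{i+1} = r_i − f(r_i)·(f′(r_i))^{-1} mod 11^{i+2}, with f′(x) = 2x. Iterate:
  r_0 = 3 (mod 11)
  r_1 = 69 (mod 121)
Final: r_1 = 69, and one checks f(r_1) ≡ 0 mod 11^2.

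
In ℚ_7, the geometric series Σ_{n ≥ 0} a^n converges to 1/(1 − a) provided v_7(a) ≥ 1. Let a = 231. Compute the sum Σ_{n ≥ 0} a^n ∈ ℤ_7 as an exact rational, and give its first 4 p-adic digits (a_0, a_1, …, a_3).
Σ a^n = 1/(1 − a) = -1/230;  first 4 digits = (1, 5, 1, 1)

v_7(a) = 1 ≥ 1, so the series converges in ℤ_7 to 1/(1 − a) = 1/(1 − 231) = -1/230. Expand this rational in ℤ_7: compute digits iteratively via d_i = x_i mod 7, x_{i+1} = (x_i − d_i)/7. The first 4 digits are (1, 5, 1, 1).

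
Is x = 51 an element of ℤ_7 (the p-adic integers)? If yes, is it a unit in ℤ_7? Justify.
x ∈ ℤ_7^× (unit); v_7(x) = 0

ℤ_7 = {x ∈ ℚ_7 : v_7(x) ≥ 0} and ℤ_7^× = {x ∈ ℤ_7 : v_7(x) = 0}. Here v_7(51) = v_7(num) − v_7(den) = 0; compare against these criteria.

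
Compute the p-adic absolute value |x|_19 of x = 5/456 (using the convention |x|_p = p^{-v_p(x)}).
|5/456|_19 = 19

Step 1 — compute v_19(x) by factoring powers of 19 out of the numerator and denominator: v_19(5/456) = -1. Step 2 — apply |x|_p = p^{-v_p(x)} = 19^{1} = 19.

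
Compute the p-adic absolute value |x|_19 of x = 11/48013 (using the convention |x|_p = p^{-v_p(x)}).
|11/48013|_19 = 6859

Step 1 — compute v_19(x) by factoring powers of 19 out of the numerator and denominator: v_19(11/48013) = -3. Step 2 — apply |x|_p = p^{-v_p(x)} = 19^{3} = 6859.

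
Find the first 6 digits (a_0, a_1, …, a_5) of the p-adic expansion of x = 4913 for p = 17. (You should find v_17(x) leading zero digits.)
(a_0, …, a_5) = (0, 0, 0, 1, 0, 0)

v_17(4913) = 3, so a_0 = ... = a_2 = 0. Factor out: x = 17^3 · u with u = 1 a unit in ℤ_17. Expand u iteratively via a_{v+i} = u_i mod 17, u_{i+1} = (u_i − a_{v+i})/17:
  u_0 = 1;  a_3 = 1;  u_1 = (u_0 − 1)/17 = 0
  u_1 = 0;  a_4 = 0;  u_2 = (u_1 − 0)/17 = 0
  u_2 = 0;  a_5 = 0;  u_3 = (u_2 − 0)/17 = 0
Digits: (0, 0, 0, 1, 0, 0).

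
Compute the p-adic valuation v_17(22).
v_17(22) = 0

v_17(n) is the largest exponent k such that 17^k divides n. Factor out: 22 = 17^0 · 22. (Sign doesn't affect v_p.) So v_17(22) = 0.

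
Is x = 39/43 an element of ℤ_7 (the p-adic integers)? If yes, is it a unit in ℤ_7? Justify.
x ∈ ℤ_7^× (unit); v_7(x) = 0

ℤ_7 = {x ∈ ℚ_7 : v_7(x) ≥ 0} and ℤ_7^× = {x ∈ ℤ_7 : v_7(x) = 0}. Here v_7(39/43) = v_7(num) − v_7(den) = 0; compare against these criteria.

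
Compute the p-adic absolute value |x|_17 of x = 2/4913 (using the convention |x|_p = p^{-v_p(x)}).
|2/4913|_17 = 4913

Step 1 — compute v_17(x) by factoring powers of 17 out of the numerator and denominator: v_17(2/4913) = -3. Step 2 — apply |x|_p = p^{-v_p(x)} = 17^{3} = 4913.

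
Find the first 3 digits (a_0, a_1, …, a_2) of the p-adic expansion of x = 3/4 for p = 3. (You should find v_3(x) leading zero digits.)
(a_0, …, a_2) = (0, 1, 2)

v_3(3/4) = 1, so a_0 = ... = a_0 = 0. Factor out: x = 3^1 · u with u = 1/4 a unit in ℤ_3. Expand u iteratively via a_{v+i} = u_i mod 3, u_{i+1} = (u_i − a_{v+i})/3:
  u_0 = 1/4;  a_1 = 1;  u_1 = (u_0 − 1)/3 = -1/4
  u_1 = -1/4;  a_2 = 2;  u_2 = (u_1 − 2)/3 = -3/4
Digits: (0, 1, 2).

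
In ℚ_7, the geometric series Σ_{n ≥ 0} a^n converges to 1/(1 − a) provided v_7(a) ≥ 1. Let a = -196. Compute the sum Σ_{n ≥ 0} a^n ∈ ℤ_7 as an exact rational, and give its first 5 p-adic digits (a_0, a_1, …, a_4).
Σ a^n = 1/(1 − a) = 1/197;  first 5 digits = (1, 0, 3, 6, 1)

v_7(a) = 2 ≥ 1, so the series converges in ℤ_7 to 1/(1 − a) = 1/(1 − (-196)) = 1/197. Expand this rational in ℤ_7: compute digits iteratively via d_i = x_i mod 7, x_{i+1} = (x_i − d_i)/7. The first 5 digits are (1, 0, 3, 6, 1).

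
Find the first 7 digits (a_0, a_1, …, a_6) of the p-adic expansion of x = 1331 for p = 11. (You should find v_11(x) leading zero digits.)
(a_0, …, a_6) = (0, 0, 0, 1, 0, 0, 0)

v_11(1331) = 3, so a_0 = ... = a_2 = 0. Factor out: x = 11^3 · u with u = 1 a unit in ℤ_11. Expand u iteratively via a_{v+i} = u_i mod 11, u_{i+1} = (u_i − a_{v+i})/11:
  u_0 = 1;  a_3 = 1;  u_1 = (u_0 − 1)/11 = 0
  u_1 = 0;  a_4 = 0;  u_2 = (u_1 − 0)/11 = 0
  u_2 = 0;  a_5 = 0;  u_3 = (u_2 − 0)/11 = 0
  u_3 = 0;  a_6 = 0;  u_4 = (u_3 − 0)/11 = 0
Digits: (0, 0, 0, 1, 0, 0, 0).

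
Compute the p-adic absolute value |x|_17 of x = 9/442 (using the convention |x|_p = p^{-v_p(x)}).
|9/442|_17 = 17

Step 1 — compute v_17(x) by factoring powers of 17 out of the numerator and denominator: v_17(9/442) = -1. Step 2 — apply |x|_p = p^{-v_p(x)} = 17^{1} = 17.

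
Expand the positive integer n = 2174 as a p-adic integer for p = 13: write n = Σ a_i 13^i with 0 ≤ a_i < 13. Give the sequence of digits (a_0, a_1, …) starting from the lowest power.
(a_0, a_1, …) = (3, 11, 12)

Repeated division by 13 gives the digits low-to-high: 2174 = 3 + 11·13^1 + 12·13^2. Digit sequence: (3, 11, 12).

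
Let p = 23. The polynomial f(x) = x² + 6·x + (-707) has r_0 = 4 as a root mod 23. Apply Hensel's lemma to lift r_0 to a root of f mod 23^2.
r_1 = 165 (mod 529)

Hensel: r_{i+1} = r_i − f(r_i)·(f′(r_i))^{-1} mod 23^{i+2}, f′(x) = 2x + 6. Iterate:
  r_0 = 4 (mod 23)
  r_1 = 165 (mod 529)
Final: r = 165 satisfies f(r) ≡ 0 mod 23^2.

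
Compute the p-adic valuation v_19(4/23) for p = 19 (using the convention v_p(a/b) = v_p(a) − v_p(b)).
v_19(4/23) = 0

Factor powers of 19 from the numerator and denominator of the reduced fraction: 4 = 19^0 · 4 and 23 = 19^0 · 23. Apply v_p(a/b) = v_p(a) − v_p(b): v_19(4/23) = 0 − 0 = 0.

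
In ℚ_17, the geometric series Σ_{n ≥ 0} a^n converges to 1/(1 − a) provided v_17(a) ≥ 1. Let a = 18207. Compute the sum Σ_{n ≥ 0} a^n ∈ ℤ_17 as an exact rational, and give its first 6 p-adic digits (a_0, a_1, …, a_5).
Σ a^n = 1/(1 − a) = -1/18206;  first 6 digits = (1, 0, 12, 3, 8, 12)

v_17(a) = 2 ≥ 1, so the series converges in ℤ_17 to 1/(1 − a) = 1/(1 − 18207) = -1/18206. Expand this rational in ℤ_17: compute digits iteratively via d_i = x_i mod 17, x_{i+1} = (x_i − d_i)/17. The first 6 digits are (1, 0, 12, 3, 8, 12).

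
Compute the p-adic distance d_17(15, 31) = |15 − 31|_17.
d_17(15, 31) = 1

Step 1 — x − y = 15 − 31 = -16. Step 2 — v_17(-16) = 0 (factor: -16 = −(17^0 · 16); the sign does not affect v_p). Step 3 — |x − y|_17 = 17^{0} = 1.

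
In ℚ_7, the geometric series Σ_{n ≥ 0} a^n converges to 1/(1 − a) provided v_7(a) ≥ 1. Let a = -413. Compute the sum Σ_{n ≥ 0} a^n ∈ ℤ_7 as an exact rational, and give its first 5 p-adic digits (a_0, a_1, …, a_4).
Σ a^n = 1/(1 − a) = 1/414;  first 5 digits = (1, 4, 0, 0, 2)

v_7(a) = 1 ≥ 1, so the series converges in ℤ_7 to 1/(1 − a) = 1/(1 − (-413)) = 1/414. Expand this rational in ℤ_7: compute digits iteratively via d_i = x_i mod 7, x_{i+1} = (x_i − d_i)/7. The first 5 digits are (1, 4, 0, 0, 2).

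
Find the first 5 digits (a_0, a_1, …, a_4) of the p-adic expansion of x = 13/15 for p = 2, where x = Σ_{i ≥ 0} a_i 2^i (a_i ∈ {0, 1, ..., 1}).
(a_0, …, a_4) = (1, 1, 0, 0, 0)

v_2(13/15) = 0 (numerator and denominator both coprime to 2), so x ∈ ℤ_2^×. Compute digits iteratively via a_i = x_i mod 2, x_{i+1} = (x_i − a_i)/2, with x_0 = x:
  x_0 = 13/15;  a_0 = 1;  x_1 = (x_0 − 1)/2 = -1/15
  x_1 = -1/15;  a_1 = 1;  x_2 = (x_1 − 1)/2 = -8/15
  x_2 = -8/15;  a_2 = 0;  x_3 = (x_2 − 0)/2 = -4/15
  x_3 = -4/15;  a_3 = 0;  x_4 = (x_3 − 0)/2 = -2/15
  x_4 = -2/15;  a_4 = 0;  x_5 = (x_4 − 0)/2 = -1/15
Digits: (1, 1, 0, 0, 0).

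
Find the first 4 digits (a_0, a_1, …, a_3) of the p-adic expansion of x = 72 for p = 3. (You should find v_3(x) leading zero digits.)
(a_0, …, a_3) = (0, 0, 2, 2)

v_3(72) = 2, so a_0 = ... = a_1 = 0. Factor out: x = 3^2 · u with u = 8 a unit in ℤ_3. Expand u iteratively via a_{v+i} = u_i mod 3, u_{i+1} = (u_i − a_{v+i})/3:
  u_0 = 8;  a_2 = 2;  u_1 = (u_0 − 2)/3 = 2
  u_1 = 2;  a_3 = 2;  u_2 = (u_1 − 2)/3 = 0
Digits: (0, 0, 2, 2).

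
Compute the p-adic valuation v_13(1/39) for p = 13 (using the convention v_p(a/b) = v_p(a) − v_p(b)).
v_13(1/39) = -1

Factor powers of 13 from the numerator and denominator of the reduced fraction: 1 = 13^0 · 1 and 39 = 13^1 · 3. Apply v_p(a/b) = v_p(a) − v_p(b): v_13(1/39) = 0 − 1 = -1.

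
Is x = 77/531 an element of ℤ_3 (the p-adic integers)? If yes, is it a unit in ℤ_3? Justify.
x ∉ ℤ_3 (v_3(x) = -2 < 0)

ℤ_3 = {x ∈ ℚ_3 : v_3(x) ≥ 0} and ℤ_3^× = {x ∈ ℤ_3 : v_3(x) = 0}. Here v_3(77/531) = v_3(num) − v_3(den) = -2; compare against these criteria.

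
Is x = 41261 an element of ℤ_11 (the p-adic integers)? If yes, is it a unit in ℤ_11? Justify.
x ∈ ℤ_11 but not a unit; v_11(x) = 3 > 0

ℤ_11 = {x ∈ ℚ_11 : v_11(x) ≥ 0} and ℤ_11^× = {x ∈ ℤ_11 : v_11(x) = 0}. Here v_11(41261) = v_11(num) − v_11(den) = 3; compare against these criteria.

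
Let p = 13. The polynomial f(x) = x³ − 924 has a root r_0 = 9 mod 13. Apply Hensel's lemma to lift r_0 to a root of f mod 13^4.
r_3 = 24423 (mod 28561)

Hensel: r_{i+1} = r_i − f(r_i)/f′(r_i) mod 13^{i+2}, where f′(x) = 3x². Iterate:
  r_0 = 9 (mod 13)
  r_1 = 87 (mod 169)
  r_2 = 256 (mod 2197)
  r_3 = 24423 (mod 28561)
Final: r = 24423 with f(r) ≡ 0 mod 13^4.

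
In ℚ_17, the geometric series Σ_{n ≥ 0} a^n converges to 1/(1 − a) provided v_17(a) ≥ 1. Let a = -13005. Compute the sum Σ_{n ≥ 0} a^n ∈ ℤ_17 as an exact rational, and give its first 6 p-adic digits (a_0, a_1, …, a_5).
Σ a^n = 1/(1 − a) = 1/13006;  first 6 digits = (1, 0, 6, 14, 1, 0)

v_17(a) = 2 ≥ 1, so the series converges in ℤ_17 to 1/(1 − a) = 1/(1 − (-13005)) = 1/13006. Expand this rational in ℤ_17: compute digits iteratively via d_i = x_i mod 17, x_{i+1} = (x_i − d_i)/17. The first 6 digits are (1, 0, 6, 14, 1, 0).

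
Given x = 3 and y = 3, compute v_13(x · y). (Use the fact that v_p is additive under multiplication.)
v_13(9) = 0

v_p(x) = 0 (factor: 3 = 13^0 · 3); v_p(y) = 0 (factor: 3 = 13^0 · 3). Additivity: v_p(xy) = v_p(x) + v_p(y) = 0 + 0 = 0. (Direct check: xy = 9 = 13^0 · (9).)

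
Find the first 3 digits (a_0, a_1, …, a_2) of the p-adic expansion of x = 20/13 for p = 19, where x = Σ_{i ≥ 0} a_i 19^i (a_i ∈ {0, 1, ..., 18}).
(a_0, …, a_2) = (3, 16, 5)

v_19(20/13) = 0 (numerator and denominator both coprime to 19), so x ∈ ℤ_19^×. Compute digits iteratively via a_i = x_i mod 19, x_{i+1} = (x_i − a_i)/19, with x_0 = x:
  x_0 = 20/13;  a_0 = 3;  x_1 = (x_0 − 3)/19 = -1/13
  x_1 = -1/13;  a_1 = 16;  x_2 = (x_1 − 16)/19 = -11/13
  x_2 = -11/13;  a_2 = 5;  x_3 = (x_2 − 5)/19 = -4/13
Digits: (3, 16, 5).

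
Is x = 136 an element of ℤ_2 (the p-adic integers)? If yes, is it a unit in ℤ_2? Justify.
x ∈ ℤ_2 but not a unit; v_2(x) = 3 > 0

ℤ_2 = {x ∈ ℚ_2 : v_2(x) ≥ 0} and ℤ_2^× = {x ∈ ℤ_2 : v_2(x) = 0}. Here v_2(136) = v_2(num) − v_2(den) = 3; compare against these criteria.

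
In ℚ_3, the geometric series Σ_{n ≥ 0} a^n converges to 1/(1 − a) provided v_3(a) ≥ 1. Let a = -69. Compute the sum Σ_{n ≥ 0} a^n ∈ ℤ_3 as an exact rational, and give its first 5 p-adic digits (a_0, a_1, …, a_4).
Σ a^n = 1/(1 − a) = 1/70;  first 5 digits = (1, 1, 2, 0, 2)

v_3(a) = 1 ≥ 1, so the series converges in ℤ_3 to 1/(1 − a) = 1/(1 − (-69)) = 1/70. Expand this rational in ℤ_3: compute digits iteratively via d_i = x_i mod 3, x_{i+1} = (x_i − d_i)/3. The first 5 digits are (1, 1, 2, 0, 2).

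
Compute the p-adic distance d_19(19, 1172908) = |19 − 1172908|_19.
d_19(19, 1172908) = 1/130321

Step 1 — x − y = 19 − 1172908 = -1172889. Step 2 — v_19(-1172889) = 4 (factor: -1172889 = −(19^4 · 9); the sign does not affect v_p). Step 3 — |x − y|_19 = 19^{-4} = 1/130321.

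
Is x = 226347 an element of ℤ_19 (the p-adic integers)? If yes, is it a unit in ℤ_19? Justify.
x ∈ ℤ_19 but not a unit; v_19(x) = 3 > 0

ℤ_19 = {x ∈ ℚ_19 : v_19(x) ≥ 0} and ℤ_19^× = {x ∈ ℤ_19 : v_19(x) = 0}. Here v_19(226347) = v_19(num) − v_19(den) = 3; compare against these criteria.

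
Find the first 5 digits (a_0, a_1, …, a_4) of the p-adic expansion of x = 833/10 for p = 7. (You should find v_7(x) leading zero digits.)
(a_0, …, a_4) = (0, 0, 1, 5, 0)

v_7(833/10) = 2, so a_0 = ... = a_1 = 0. Factor out: x = 7^2 · u with u = 17/10 a unit in ℤ_7. Expand u iteratively via a_{v+i} = u_i mod 7, u_{i+1} = (u_i − a_{v+i})/7:
  u_0 = 17/10;  a_2 = 1;  u_1 = (u_0 − 1)/7 = 1/10
  u_1 = 1/10;  a_3 = 5;  u_2 = (u_1 − 5)/7 = -7/10
  u_2 = -7/10;  a_4 = 0;  u_3 = (u_2 − 0)/7 = -1/10
Digits: (0, 0, 1, 5, 0).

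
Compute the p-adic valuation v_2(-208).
v_2(-208) = 4

v_2(n) is the largest exponent k such that 2^k divides n. Factor out: -208 = -2^4 · 13. (Sign doesn't affect v_p.) So v_2(-208) = 4.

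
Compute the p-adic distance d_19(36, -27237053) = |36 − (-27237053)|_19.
d_19(36, -27237053) = 1/2476099

Step 1 — x − y = 36 − (-27237053) = 27237089. Step 2 — v_19(27237089) = 5 (factor: 27237089 = (19^5 · 11); the sign does not affect v_p). Step 3 — |x − y|_19 = 19^{-5} = 1/2476099.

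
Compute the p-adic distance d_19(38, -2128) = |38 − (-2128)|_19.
d_19(38, -2128) = 1/361

Step 1 — x − y = 38 − (-2128) = 2166. Step 2 — v_19(2166) = 2 (factor: 2166 = (19^2 · 6); the sign does not affect v_p). Step 3 — |x − y|_19 = 19^{-2} = 1/361.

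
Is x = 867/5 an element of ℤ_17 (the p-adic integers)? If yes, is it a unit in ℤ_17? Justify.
x ∈ ℤ_17 but not a unit; v_17(x) = 2 > 0

ℤ_17 = {x ∈ ℚ_17 : v_17(x) ≥ 0} and ℤ_17^× = {x ∈ ℤ_17 : v_17(x) = 0}. Here v_17(867/5) = v_17(num) − v_17(den) = 2; compare against these criteria.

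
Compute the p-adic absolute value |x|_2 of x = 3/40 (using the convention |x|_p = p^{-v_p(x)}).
|3/40|_2 = 8

Step 1 — compute v_2(x) by factoring powers of 2 out of the numerator and denominator: v_2(3/40) = -3. Step 2 — apply |x|_p = p^{-v_p(x)} = 2^{3} = 8.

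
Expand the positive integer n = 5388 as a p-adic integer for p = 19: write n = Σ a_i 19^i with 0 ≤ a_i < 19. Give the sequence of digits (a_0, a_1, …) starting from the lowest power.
(a_0, a_1, …) = (11, 17, 14)

Repeated division by 19 gives the digits low-to-high: 5388 = 11 + 17·19^1 + 14·19^2. Digit sequence: (11, 17, 14).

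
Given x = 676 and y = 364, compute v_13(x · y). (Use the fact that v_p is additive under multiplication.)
v_13(246064) = 3

v_p(x) = 2 (factor: 676 = 13^2 · 4); v_p(y) = 1 (factor: 364 = 13^1 · 28). Additivity: v_p(xy) = v_p(x) + v_p(y) = 2 + 1 = 3. (Direct check: xy = 246064 = 13^3 · (112).)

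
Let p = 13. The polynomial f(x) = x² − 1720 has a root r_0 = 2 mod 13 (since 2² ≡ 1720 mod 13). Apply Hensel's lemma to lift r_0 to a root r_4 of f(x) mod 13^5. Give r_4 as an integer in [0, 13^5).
r_4 = 16486 (mod 371293)

Hensel's recurrence: r_{i+1} = r_i − f(r_i)·(f′(r_i))^{-1} mod 13^{i+2}, with f′(x) = 2x. Iterate:
  r_0 = 2 (mod 13)
  r_1 = 93 (mod 169)
  r_2 = 1107 (mod 2197)
  r_3 = 16486 (mod 28561)
  r_4 = 16486 (mod 371293)
Final: r_4 = 16486, and one checks f(r_4) ≡ 0 mod 13^5.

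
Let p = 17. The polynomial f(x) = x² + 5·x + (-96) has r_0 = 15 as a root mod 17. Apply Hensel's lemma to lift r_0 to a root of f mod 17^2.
r_1 = 100 (mod 289)

Hensel: r_{i+1} = r_i − f(r_i)·(f′(r_i))^{-1} mod 17^{i+2}, f′(x) = 2x + 5. Iterate:
  r_0 = 15 (mod 17)
  r_1 = 100 (mod 289)
Final: r = 100 satisfies f(r) ≡ 0 mod 17^2.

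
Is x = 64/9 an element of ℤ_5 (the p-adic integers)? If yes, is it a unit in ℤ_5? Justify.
x ∈ ℤ_5^× (unit); v_5(x) = 0

ℤ_5 = {x ∈ ℚ_5 : v_5(x) ≥ 0} and ℤ_5^× = {x ∈ ℤ_5 : v_5(x) = 0}. Here v_5(64/9) = v_5(num) − v_5(den) = 0; compare against these criteria.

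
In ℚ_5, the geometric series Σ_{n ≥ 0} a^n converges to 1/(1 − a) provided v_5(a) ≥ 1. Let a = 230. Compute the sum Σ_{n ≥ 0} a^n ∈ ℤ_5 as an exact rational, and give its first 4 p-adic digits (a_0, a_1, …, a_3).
Σ a^n = 1/(1 − a) = -1/229;  first 4 digits = (1, 1, 0, 1)

v_5(a) = 1 ≥ 1, so the series converges in ℤ_5 to 1/(1 − a) = 1/(1 − 230) = -1/229. Expand this rational in ℤ_5: compute digits iteratively via d_i = x_i mod 5, x_{i+1} = (x_i − d_i)/5. The first 4 digits are (1, 1, 0, 1).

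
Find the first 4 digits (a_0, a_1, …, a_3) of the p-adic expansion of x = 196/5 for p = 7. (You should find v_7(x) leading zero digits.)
(a_0, …, a_3) = (0, 0, 5, 5)

v_7(196/5) = 2, so a_0 = ... = a_1 = 0. Factor out: x = 7^2 · u with u = 4/5 a unit in ℤ_7. Expand u iteratively via a_{v+i} = u_i mod 7, u_{i+1} = (u_i − a_{v+i})/7:
  u_0 = 4/5;  a_2 = 5;  u_1 = (u_0 − 5)/7 = -3/5
  u_1 = -3/5;  a_3 = 5;  u_2 = (u_1 − 5)/7 = -4/5
Digits: (0, 0, 5, 5).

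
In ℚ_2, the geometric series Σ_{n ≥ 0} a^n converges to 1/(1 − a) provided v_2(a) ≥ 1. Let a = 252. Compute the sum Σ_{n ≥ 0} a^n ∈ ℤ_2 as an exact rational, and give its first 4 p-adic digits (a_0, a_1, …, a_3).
Σ a^n = 1/(1 − a) = -1/251;  first 4 digits = (1, 0, 1, 1)

v_2(a) = 2 ≥ 1, so the series converges in ℤ_2 to 1/(1 − a) = 1/(1 − 252) = -1/251. Expand this rational in ℤ_2: compute digits iteratively via d_i = x_i mod 2, x_{i+1} = (x_i − d_i)/2. The first 4 digits are (1, 0, 1, 1).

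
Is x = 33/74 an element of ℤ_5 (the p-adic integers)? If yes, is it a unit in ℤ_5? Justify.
x ∈ ℤ_5^× (unit); v_5(x) = 0

ℤ_5 = {x ∈ ℚ_5 : v_5(x) ≥ 0} and ℤ_5^× = {x ∈ ℤ_5 : v_5(x) = 0}. Here v_5(33/74) = v_5(num) − v_5(den) = 0; compare against these criteria.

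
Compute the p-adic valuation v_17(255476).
v_17(255476) = 3

v_17(n) is the largest exponent k such that 17^k divides n. Factor out: 255476 = 17^3 · 52. (Sign doesn't affect v_p.) So v_17(255476) = 3.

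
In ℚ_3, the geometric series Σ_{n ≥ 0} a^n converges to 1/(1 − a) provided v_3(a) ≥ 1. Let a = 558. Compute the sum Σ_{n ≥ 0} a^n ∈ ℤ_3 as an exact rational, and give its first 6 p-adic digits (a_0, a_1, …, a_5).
Σ a^n = 1/(1 − a) = -1/557;  first 6 digits = (1, 0, 2, 2, 1, 2)

v_3(a) = 2 ≥ 1, so the series converges in ℤ_3 to 1/(1 − a) = 1/(1 − 558) = -1/557. Expand this rational in ℤ_3: compute digits iteratively via d_i = x_i mod 3, x_{i+1} = (x_i − d_i)/3. The first 6 digits are (1, 0, 2, 2, 1, 2).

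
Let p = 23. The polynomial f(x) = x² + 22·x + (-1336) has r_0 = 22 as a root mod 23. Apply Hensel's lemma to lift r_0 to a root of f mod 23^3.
r_2 = 6600 (mod 12167)

Hensel: r_{i+1} = r_i − f(r_i)·(f′(r_i))^{-1} mod 23^{i+2}, f′(x) = 2x + 22. Iterate:
  r_0 = 22 (mod 23)
  r_1 = 252 (mod 529)
  r_2 = 6600 (mod 12167)
Final: r = 6600 satisfies f(r) ≡ 0 mod 23^3.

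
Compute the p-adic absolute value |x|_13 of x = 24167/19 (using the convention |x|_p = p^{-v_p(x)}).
|24167/19|_13 = 1/2197

Step 1 — compute v_13(x) by factoring powers of 13 out of the numerator and denominator: v_13(24167/19) = 3. Step 2 — apply |x|_p = p^{-v_p(x)} = 13^{-3} = 1/2197.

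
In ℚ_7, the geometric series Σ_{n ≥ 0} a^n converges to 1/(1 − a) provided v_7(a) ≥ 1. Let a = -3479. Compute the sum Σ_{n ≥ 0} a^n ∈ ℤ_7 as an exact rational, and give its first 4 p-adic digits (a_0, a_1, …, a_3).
Σ a^n = 1/(1 − a) = 1/3480;  first 4 digits = (1, 0, 6, 3)

v_7(a) = 2 ≥ 1, so the series converges in ℤ_7 to 1/(1 − a) = 1/(1 − (-3479)) = 1/3480. Expand this rational in ℤ_7: compute digits iteratively via d_i = x_i mod 7, x_{i+1} = (x_i − d_i)/7. The first 4 digits are (1, 0, 6, 3).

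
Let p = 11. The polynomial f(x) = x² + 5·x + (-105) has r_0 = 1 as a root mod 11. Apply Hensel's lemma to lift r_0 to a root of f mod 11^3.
r_2 = 914 (mod 1331)

Hensel: r_{i+1} = r_i − f(r_i)·(f′(r_i))^{-1} mod 11^{i+2}, f′(x) = 2x + 5. Iterate:
  r_0 = 1 (mod 11)
  r_1 = 67 (mod 121)
  r_2 = 914 (mod 1331)
Final: r = 914 satisfies f(r) ≡ 0 mod 11^3.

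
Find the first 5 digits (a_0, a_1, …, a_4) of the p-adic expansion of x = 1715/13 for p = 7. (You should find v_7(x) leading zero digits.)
(a_0, …, a_4) = (0, 0, 0, 2, 3)

v_7(1715/13) = 3, so a_0 = ... = a_2 = 0. Factor out: x = 7^3 · u with u = 5/13 a unit in ℤ_7. Expand u iteratively via a_{v+i} = u_i mod 7, u_{i+1} = (u_i − a_{v+i})/7:
  u_0 = 5/13;  a_3 = 2;  u_1 = (u_0 − 2)/7 = -3/13
  u_1 = -3/13;  a_4 = 3;  u_2 = (u_1 − 3)/7 = -6/13
Digits: (0, 0, 0, 2, 3).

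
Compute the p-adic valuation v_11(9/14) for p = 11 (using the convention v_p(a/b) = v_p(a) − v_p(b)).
v_11(9/14) = 0

Factor powers of 11 from the numerator and denominator of the reduced fraction: 9 = 11^0 · 9 and 14 = 11^0 · 14. Apply v_p(a/b) = v_p(a) − v_p(b): v_11(9/14) = 0 − 0 = 0.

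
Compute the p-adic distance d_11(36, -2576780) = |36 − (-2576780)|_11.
d_11(36, -2576780) = 1/161051

Step 1 — x − y = 36 − (-2576780) = 2576816. Step 2 — v_11(2576816) = 5 (factor: 2576816 = (11^5 · 16); the sign does not affect v_p). Step 3 — |x − y|_11 = 11^{-5} = 1/161051.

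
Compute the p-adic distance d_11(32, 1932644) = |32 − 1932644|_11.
d_11(32, 1932644) = 1/161051

Step 1 — x − y = 32 − 1932644 = -1932612. Step 2 — v_11(-1932612) = 5 (factor: -1932612 = −(11^5 · 12); the sign does not affect v_p). Step 3 — |x − y|_11 = 11^{-5} = 1/161051.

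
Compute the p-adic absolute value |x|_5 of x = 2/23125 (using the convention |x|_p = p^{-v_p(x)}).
|2/23125|_5 = 625

Step 1 — compute v_5(x) by factoring powers of 5 out of the numerator and denominator: v_5(2/23125) = -4. Step 2 — apply |x|_p = p^{-v_p(x)} = 5^{4} = 625.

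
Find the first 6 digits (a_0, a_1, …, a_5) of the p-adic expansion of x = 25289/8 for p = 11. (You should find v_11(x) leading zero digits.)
(a_0, …, a_5) = (0, 0, 0, 1, 7, 9)

v_11(25289/8) = 3, so a_0 = ... = a_2 = 0. Factor out: x = 11^3 · u with u = 19/8 a unit in ℤ_11. Expand u iteratively via a_{v+i} = u_i mod 11, u_{i+1} = (u_i − a_{v+i})/11:
  u_0 = 19/8;  a_3 = 1;  u_1 = (u_0 − 1)/11 = 1/8
  u_1 = 1/8;  a_4 = 7;  u_2 = (u_1 − 7)/11 = -5/8
  u_2 = -5/8;  a_5 = 9;  u_3 = (u_2 − 9)/11 = -7/8
Digits: (0, 0, 0, 1, 7, 9).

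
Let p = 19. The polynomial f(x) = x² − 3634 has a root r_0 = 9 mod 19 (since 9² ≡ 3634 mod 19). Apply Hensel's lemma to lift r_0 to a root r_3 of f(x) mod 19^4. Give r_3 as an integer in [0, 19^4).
r_3 = 96814 (mod 130321)

Hensel's recurrence: r_{i+1} = r_i − f(r_i)·(f′(r_i))^{-1} mod 19^{i+2}, with f′(x) = 2x. Iterate:
  r_0 = 9 (mod 19)
  r_1 = 66 (mod 361)
  r_2 = 788 (mod 6859)
  r_3 = 96814 (mod 130321)
Final: r_3 = 96814, and one checks f(r_3) ≡ 0 mod 19^4.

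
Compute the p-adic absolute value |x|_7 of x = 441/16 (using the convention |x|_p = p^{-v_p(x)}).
|441/16|_7 = 1/49

Step 1 — compute v_7(x) by factoring powers of 7 out of the numerator and denominator: v_7(441/16) = 2. Step 2 — apply |x|_p = p^{-v_p(x)} = 7^{-2} = 1/49.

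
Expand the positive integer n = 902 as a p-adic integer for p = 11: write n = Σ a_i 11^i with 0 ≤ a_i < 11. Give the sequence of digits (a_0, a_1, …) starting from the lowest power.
(a_0, a_1, …) = (0, 5, 7)

Repeated division by 11 gives the digits low-to-high: 902 = 5·11^1 + 7·11^2. Digit sequence: (0, 5, 7).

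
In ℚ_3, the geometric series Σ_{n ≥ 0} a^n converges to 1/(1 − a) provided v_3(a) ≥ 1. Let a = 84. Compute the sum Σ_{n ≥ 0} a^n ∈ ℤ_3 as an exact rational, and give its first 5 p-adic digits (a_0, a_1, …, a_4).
Σ a^n = 1/(1 − a) = -1/83;  first 5 digits = (1, 1, 1, 1, 2)

v_3(a) = 1 ≥ 1, so the series converges in ℤ_3 to 1/(1 − a) = 1/(1 − 84) = -1/83. Expand this rational in ℤ_3: compute digits iteratively via d_i = x_i mod 3, x_{i+1} = (x_i − d_i)/3. The first 5 digits are (1, 1, 1, 1, 2).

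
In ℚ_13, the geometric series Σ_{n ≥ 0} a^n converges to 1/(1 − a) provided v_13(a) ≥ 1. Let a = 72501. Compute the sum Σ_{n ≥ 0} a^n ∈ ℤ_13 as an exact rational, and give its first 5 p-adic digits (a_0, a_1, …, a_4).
Σ a^n = 1/(1 − a) = -1/72500;  first 5 digits = (1, 0, 0, 7, 2)

v_13(a) = 3 ≥ 1, so the series converges in ℤ_13 to 1/(1 − a) = 1/(1 − 72501) = -1/72500. Expand this rational in ℤ_13: compute digits iteratively via d_i = x_i mod 13, x_{i+1} = (x_i − d_i)/13. The first 5 digits are (1, 0, 0, 7, 2).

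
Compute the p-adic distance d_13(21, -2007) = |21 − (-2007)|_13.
d_13(21, -2007) = 1/169

Step 1 — x − y = 21 − (-2007) = 2028. Step 2 — v_13(2028) = 2 (factor: 2028 = (13^2 · 12); the sign does not affect v_p). Step 3 — |x − y|_13 = 13^{-2} = 1/169.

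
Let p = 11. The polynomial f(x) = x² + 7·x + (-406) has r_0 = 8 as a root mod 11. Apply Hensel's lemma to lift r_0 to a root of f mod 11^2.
r_1 = 52 (mod 121)

Hensel: r_{i+1} = r_i − f(r_i)·(f′(r_i))^{-1} mod 11^{i+2}, f′(x) = 2x + 7. Iterate:
  r_0 = 8 (mod 11)
  r_1 = 52 (mod 121)
Final: r = 52 satisfies f(r) ≡ 0 mod 11^2.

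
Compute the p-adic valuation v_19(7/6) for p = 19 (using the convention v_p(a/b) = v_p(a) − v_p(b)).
v_19(7/6) = 0

Factor powers of 19 from the numerator and denominator of the reduced fraction: 7 = 19^0 · 7 and 6 = 19^0 · 6. Apply v_p(a/b) = v_p(a) − v_p(b): v_19(7/6) = 0 − 0 = 0.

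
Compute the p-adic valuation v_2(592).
v_2(592) = 4

v_2(n) is the largest exponent k such that 2^k divides n. Factor out: 592 = 2^4 · 37. (Sign doesn't affect v_p.) So v_2(592) = 4.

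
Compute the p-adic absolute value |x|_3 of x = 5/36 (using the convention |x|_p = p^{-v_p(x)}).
|5/36|_3 = 9

Step 1 — compute v_3(x) by factoring powers of 3 out of the numerator and denominator: v_3(5/36) = -2. Step 2 — apply |x|_p = p^{-v_p(x)} = 3^{2} = 9.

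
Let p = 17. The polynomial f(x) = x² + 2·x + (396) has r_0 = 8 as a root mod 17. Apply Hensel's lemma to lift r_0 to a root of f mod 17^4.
r_3 = 41437 (mod 83521)

Hensel: r_{i+1} = r_i − f(r_i)·(f′(r_i))^{-1} mod 17^{i+2}, f′(x) = 2x + 2. Iterate:
  r_0 = 8 (mod 17)
  r_1 = 110 (mod 289)
  r_2 = 2133 (mod 4913)
  r_3 = 41437 (mod 83521)
Final: r = 41437 satisfies f(r) ≡ 0 mod 17^4.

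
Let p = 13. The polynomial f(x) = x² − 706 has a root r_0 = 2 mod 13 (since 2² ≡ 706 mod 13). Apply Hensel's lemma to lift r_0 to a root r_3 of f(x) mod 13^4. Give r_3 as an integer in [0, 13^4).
r_3 = 6346 (mod 28561)

Hensel's recurrence: r_{i+1} = r_i − f(r_i)·(f′(r_i))^{-1} mod 13^{i+2}, with f′(x) = 2x. Iterate:
  r_0 = 2 (mod 13)
  r_1 = 93 (mod 169)
  r_2 = 1952 (mod 2197)
  r_3 = 6346 (mod 28561)
Final: r_3 = 6346, and one checks f(r_3) ≡ 0 mod 13^4.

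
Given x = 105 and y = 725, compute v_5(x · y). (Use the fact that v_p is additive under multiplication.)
v_5(76125) = 3

v_p(x) = 1 (factor: 105 = 5^1 · 21); v_p(y) = 2 (factor: 725 = 5^2 · 29). Additivity: v_p(xy) = v_p(x) + v_p(y) = 1 + 2 = 3. (Direct check: xy = 76125 = 5^3 · (609).)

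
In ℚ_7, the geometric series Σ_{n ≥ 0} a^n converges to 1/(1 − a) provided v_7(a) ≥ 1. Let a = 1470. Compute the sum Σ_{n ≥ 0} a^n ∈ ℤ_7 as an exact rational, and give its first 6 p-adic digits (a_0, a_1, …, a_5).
Σ a^n = 1/(1 − a) = -1/1469;  first 6 digits = (1, 0, 2, 4, 4, 2)

v_7(a) = 2 ≥ 1, so the series converges in ℤ_7 to 1/(1 − a) = 1/(1 − 1470) = -1/1469. Expand this rational in ℤ_7: compute digits iteratively via d_i = x_i mod 7, x_{i+1} = (x_i − d_i)/7. The first 6 digits are (1, 0, 2, 4, 4, 2).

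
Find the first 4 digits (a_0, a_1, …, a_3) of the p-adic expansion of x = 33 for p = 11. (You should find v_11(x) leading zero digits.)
(a_0, …, a_3) = (0, 3, 0, 0)

v_11(33) = 1, so a_0 = ... = a_0 = 0. Factor out: x = 11^1 · u with u = 3 a unit in ℤ_11. Expand u iteratively via a_{v+i} = u_i mod 11, u_{i+1} = (u_i − a_{v+i})/11:
  u_0 = 3;  a_1 = 3;  u_1 = (u_0 − 3)/11 = 0
  u_1 = 0;  a_2 = 0;  u_2 = (u_1 − 0)/11 = 0
  u_2 = 0;  a_3 = 0;  u_3 = (u_2 − 0)/11 = 0
Digits: (0, 3, 0, 0).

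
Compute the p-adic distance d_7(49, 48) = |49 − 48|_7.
d_7(49, 48) = 1

Step 1 — x − y = 49 − 48 = 1. Step 2 — v_7(1) = 0 (factor: 1 = (7^0 · 1); the sign does not affect v_p). Step 3 — |x − y|_7 = 7^{0} = 1.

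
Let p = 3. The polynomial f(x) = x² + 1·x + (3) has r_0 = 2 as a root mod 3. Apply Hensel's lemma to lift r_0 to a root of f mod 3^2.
r_1 = 2 (mod 9)

Hensel: r_{i+1} = r_i − f(r_i)·(f′(r_i))^{-1} mod 3^{i+2}, f′(x) = 2x + 1. Iterate:
  r_0 = 2 (mod 3)
  r_1 = 2 (mod 9)
Final: r = 2 satisfies f(r) ≡ 0 mod 3^2.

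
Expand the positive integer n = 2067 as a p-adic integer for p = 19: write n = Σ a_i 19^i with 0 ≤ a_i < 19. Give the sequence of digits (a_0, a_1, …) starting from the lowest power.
(a_0, a_1, …) = (15, 13, 5)

Repeated division by 19 gives the digits low-to-high: 2067 = 15 + 13·19^1 + 5·19^2. Digit sequence: (15, 13, 5).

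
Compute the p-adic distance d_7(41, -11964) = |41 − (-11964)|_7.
d_7(41, -11964) = 1/2401

Step 1 — x − y = 41 − (-11964) = 12005. Step 2 — v_7(12005) = 4 (factor: 12005 = (7^4 · 5); the sign does not affect v_p). Step 3 — |x − y|_7 = 7^{-4} = 1/2401.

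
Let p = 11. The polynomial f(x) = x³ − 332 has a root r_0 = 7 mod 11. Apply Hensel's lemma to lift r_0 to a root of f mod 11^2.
r_1 = 95 (mod 121)

Hensel: r_{i+1} = r_i − f(r_i)/f′(r_i) mod 11^{i+2}, where f′(x) = 3x². Iterate:
  r_0 = 7 (mod 11)
  r_1 = 95 (mod 121)
Final: r = 95 with f(r) ≡ 0 mod 11^2.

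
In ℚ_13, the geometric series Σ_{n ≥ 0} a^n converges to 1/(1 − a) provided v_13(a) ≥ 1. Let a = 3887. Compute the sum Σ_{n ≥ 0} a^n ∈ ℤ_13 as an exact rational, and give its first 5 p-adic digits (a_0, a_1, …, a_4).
Σ a^n = 1/(1 − a) = -1/3886;  first 5 digits = (1, 0, 10, 1, 9)

v_13(a) = 2 ≥ 1, so the series converges in ℤ_13 to 1/(1 − a) = 1/(1 − 3887) = -1/3886. Expand this rational in ℤ_13: compute digits iteratively via d_i = x_i mod 13, x_{i+1} = (x_i − d_i)/13. The first 5 digits are (1, 0, 10, 1, 9).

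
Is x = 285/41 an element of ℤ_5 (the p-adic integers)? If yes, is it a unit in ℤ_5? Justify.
x ∈ ℤ_5 but not a unit; v_5(x) = 1 > 0

ℤ_5 = {x ∈ ℚ_5 : v_5(x) ≥ 0} and ℤ_5^× = {x ∈ ℤ_5 : v_5(x) = 0}. Here v_5(285/41) = v_5(num) − v_5(den) = 1; compare against these criteria.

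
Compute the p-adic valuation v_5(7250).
v_5(7250) = 3

v_5(n) is the largest exponent k such that 5^k divides n. Factor out: 7250 = 5^3 · 58. (Sign doesn't affect v_p.) So v_5(7250) = 3.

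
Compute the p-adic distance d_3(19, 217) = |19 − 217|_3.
d_3(19, 217) = 1/9

Step 1 — x − y = 19 − 217 = -198. Step 2 — v_3(-198) = 2 (factor: -198 = −(3^2 · 22); the sign does not affect v_p). Step 3 — |x − y|_3 = 3^{-2} = 1/9.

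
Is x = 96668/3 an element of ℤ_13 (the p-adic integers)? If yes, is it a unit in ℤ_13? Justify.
x ∈ ℤ_13 but not a unit; v_13(x) = 3 > 0

ℤ_13 = {x ∈ ℚ_13 : v_13(x) ≥ 0} and ℤ_13^× = {x ∈ ℤ_13 : v_13(x) = 0}. Here v_13(96668/3) = v_13(num) − v_13(den) = 3; compare against these criteria.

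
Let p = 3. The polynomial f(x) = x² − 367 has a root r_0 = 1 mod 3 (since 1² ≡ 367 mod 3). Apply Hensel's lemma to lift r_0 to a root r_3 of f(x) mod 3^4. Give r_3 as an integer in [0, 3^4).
r_3 = 58 (mod 81)

Hensel's recurrence: r_{i+1} = r_i − f(r_i)·(f′(r_i))^{-1} mod 3^{i+2}, with f′(x) = 2x. Iterate:
  r_0 = 1 (mod 3)
  r_1 = 4 (mod 9)
  r_2 = 4 (mod 27)
  r_3 = 58 (mod 81)
Final: r_3 = 58, and one checks f(r_3) ≡ 0 mod 3^4.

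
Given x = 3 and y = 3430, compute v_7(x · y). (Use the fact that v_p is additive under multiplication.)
v_7(10290) = 3

v_p(x) = 0 (factor: 3 = 7^0 · 3); v_p(y) = 3 (factor: 3430 = 7^3 · 10). Additivity: v_p(xy) = v_p(x) + v_p(y) = 0 + 3 = 3. (Direct check: xy = 10290 = 7^3 · (30).)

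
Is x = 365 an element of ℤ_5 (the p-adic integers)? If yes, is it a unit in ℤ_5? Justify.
x ∈ ℤ_5 but not a unit; v_5(x) = 1 > 0

ℤ_5 = {x ∈ ℚ_5 : v_5(x) ≥ 0} and ℤ_5^× = {x ∈ ℤ_5 : v_5(x) = 0}. Here v_5(365) = v_5(num) − v_5(den) = 1; compare against these criteria.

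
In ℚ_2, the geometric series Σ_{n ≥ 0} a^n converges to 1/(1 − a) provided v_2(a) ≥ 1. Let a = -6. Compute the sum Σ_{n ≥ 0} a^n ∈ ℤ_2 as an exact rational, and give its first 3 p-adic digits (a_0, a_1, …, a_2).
Σ a^n = 1/(1 − a) = 1/7;  first 3 digits = (1, 1, 1)

v_2(a) = 1 ≥ 1, so the series converges in ℤ_2 to 1/(1 − a) = 1/(1 − (-6)) = 1/7. Expand this rational in ℤ_2: compute digits iteratively via d_i = x_i mod 2, x_{i+1} = (x_i − d_i)/2. The first 3 digits are (1, 1, 1).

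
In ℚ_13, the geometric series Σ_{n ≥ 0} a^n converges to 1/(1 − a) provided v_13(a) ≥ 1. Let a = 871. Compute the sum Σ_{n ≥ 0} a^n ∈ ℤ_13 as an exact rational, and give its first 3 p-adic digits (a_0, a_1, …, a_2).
Σ a^n = 1/(1 − a) = -1/870;  first 3 digits = (1, 2, 9)

v_13(a) = 1 ≥ 1, so the series converges in ℤ_13 to 1/(1 − a) = 1/(1 − 871) = -1/870. Expand this rational in ℤ_13: compute digits iteratively via d_i = x_i mod 13, x_{i+1} = (x_i − d_i)/13. The first 3 digits are (1, 2, 9).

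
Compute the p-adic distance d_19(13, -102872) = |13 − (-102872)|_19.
d_19(13, -102872) = 1/6859

Step 1 — x − y = 13 − (-102872) = 102885. Step 2 — v_19(102885) = 3 (factor: 102885 = (19^3 · 15); the sign does not affect v_p). Step 3 — |x − y|_19 = 19^{-3} = 1/6859.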